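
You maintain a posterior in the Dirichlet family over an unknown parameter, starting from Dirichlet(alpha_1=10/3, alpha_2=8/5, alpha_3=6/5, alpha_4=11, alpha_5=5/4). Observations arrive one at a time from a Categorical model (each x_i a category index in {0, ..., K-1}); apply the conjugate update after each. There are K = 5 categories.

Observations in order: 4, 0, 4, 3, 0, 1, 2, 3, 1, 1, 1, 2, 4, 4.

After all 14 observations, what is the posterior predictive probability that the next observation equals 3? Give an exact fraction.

780/1943

obs 1: x=4 → posterior Dirichlet(10/3, 8/5, 6/5, 11, 9/4)
obs 2: x=0 → posterior Dirichlet(13/3, 8/5, 6/5, 11, 9/4)
obs 3: x=4 → posterior Dirichlet(13/3, 8/5, 6/5, 11, 13/4)
obs 4: x=3 → posterior Dirichlet(13/3, 8/5, 6/5, 12, 13/4)
obs 5: x=0 → posterior Dirichlet(16/3, 8/5, 6/5, 12, 13/4)
obs 6: x=1 → posterior Dirichlet(16/3, 13/5, 6/5, 12, 13/4)
obs 7: x=2 → posterior Dirichlet(16/3, 13/5, 11/5, 12, 13/4)
obs 8: x=3 → posterior Dirichlet(16/3, 13/5, 11/5, 13, 13/4)
obs 9: x=1 → posterior Dirichlet(16/3, 18/5, 11/5, 13, 13/4)
obs 10: x=1 → posterior Dirichlet(16/3, 23/5, 11/5, 13, 13/4)
obs 11: x=1 → posterior Dirichlet(16/3, 28/5, 11/5, 13, 13/4)
obs 12: x=2 → posterior Dirichlet(16/3, 28/5, 16/5, 13, 13/4)
obs 13: x=4 → posterior Dirichlet(16/3, 28/5, 16/5, 13, 17/4)
obs 14: x=4 → posterior Dirichlet(16/3, 28/5, 16/5, 13, 21/4)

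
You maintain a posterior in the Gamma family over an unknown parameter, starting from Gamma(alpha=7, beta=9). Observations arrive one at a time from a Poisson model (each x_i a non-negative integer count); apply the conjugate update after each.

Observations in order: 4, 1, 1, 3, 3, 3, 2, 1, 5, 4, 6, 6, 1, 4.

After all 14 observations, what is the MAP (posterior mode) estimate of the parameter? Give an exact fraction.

obs 1: x=4 → posterior Gamma(11, 10)
obs 2: x=1 → posterior Gamma(12, 11)
obs 3: x=1 → posterior Gamma(13, 12)
obs 4: x=3 → posterior Gamma(16, 13)
obs 5: x=3 → posterior Gamma(19, 14)
obs 6: x=3 → posterior Gamma(22, 15)
obs 7: x=2 → posterior Gamma(24, 16)
obs 8: x=1 → posterior Gamma(25, 17)
obs 9: x=5 → posterior Gamma(30, 18)
obs 10: x=4 → posterior Gamma(34, 19)
obs 11: x=6 → posterior Gamma(40, 20)
obs 12: x=6 → posterior Gamma(46, 21)
obs 13: x=1 → posterior Gamma(47, 22)
obs 14: x=4 → posterior Gamma(51, 23)

50/23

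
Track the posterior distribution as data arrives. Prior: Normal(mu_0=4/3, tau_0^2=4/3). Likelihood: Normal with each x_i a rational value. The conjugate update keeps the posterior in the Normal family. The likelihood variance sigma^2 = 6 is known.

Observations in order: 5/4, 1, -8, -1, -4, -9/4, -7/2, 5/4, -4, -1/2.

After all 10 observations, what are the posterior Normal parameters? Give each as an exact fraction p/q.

obs 1: x=5/4 → posterior Normal(29/22, 12/11)
obs 2: x=1 → posterior Normal(33/26, 12/13)
obs 3: x=-8 → posterior Normal(1/30, 4/5)
obs 4: x=-1 → posterior Normal(-3/34, 12/17)
obs 5: x=-4 → posterior Normal(-1/2, 12/19)
obs 6: x=-9/4 → posterior Normal(-2/3, 4/7)
obs 7: x=-7/2 → posterior Normal(-21/23, 12/23)
obs 8: x=5/4 → posterior Normal(-37/50, 12/25)
obs 9: x=-4 → posterior Normal(-53/54, 4/9)
obs 10: x=-1/2 → posterior Normal(-55/58, 12/29)

mu_0=-55/58, tau_0^2=12/29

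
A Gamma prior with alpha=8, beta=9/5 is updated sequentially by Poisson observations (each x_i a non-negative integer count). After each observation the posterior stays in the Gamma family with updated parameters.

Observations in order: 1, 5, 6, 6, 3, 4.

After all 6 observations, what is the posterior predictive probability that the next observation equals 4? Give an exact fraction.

obs 1: x=1 → posterior Gamma(9, 14/5)
obs 2: x=5 → posterior Gamma(14, 19/5)
obs 3: x=6 → posterior Gamma(20, 24/5)
obs 4: x=6 → posterior Gamma(26, 29/5)
obs 5: x=3 → posterior Gamma(29, 34/5)
obs 6: x=4 → posterior Gamma(33, 39/5)

107095574374822890813960525864130426646847190574812174528125/583924025776341713453691738665179934903907858324912313729024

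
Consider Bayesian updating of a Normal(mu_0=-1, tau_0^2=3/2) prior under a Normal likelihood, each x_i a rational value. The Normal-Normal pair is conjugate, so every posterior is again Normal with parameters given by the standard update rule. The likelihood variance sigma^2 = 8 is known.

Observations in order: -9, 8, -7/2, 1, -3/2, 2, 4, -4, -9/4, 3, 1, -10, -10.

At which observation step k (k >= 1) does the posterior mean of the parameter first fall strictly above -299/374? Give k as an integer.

k = 6

obs 1: x=-9 → posterior Normal(-43/19, 24/19)
obs 2: x=8 → posterior Normal(-19/22, 12/11)
obs 3: x=-7/2 → posterior Normal(-59/50, 24/25)
obs 4: x=1 → posterior Normal(-53/56, 6/7)
obs 5: x=-3/2 → posterior Normal(-1, 24/31)
obs 6: x=2 → posterior Normal(-25/34, 12/17)
obs 7: x=4 → posterior Normal(-13/37, 24/37)
obs 8: x=-4 → posterior Normal(-5/8, 3/5)
obs 9: x=-9/4 → posterior Normal(-127/172, 24/43)
obs 10: x=3 → posterior Normal(-91/184, 12/23)
obs 11: x=1 → posterior Normal(-79/196, 24/49)
obs 12: x=-10 → posterior Normal(-199/208, 6/13)
obs 13: x=-10 → posterior Normal(-29/20, 24/55)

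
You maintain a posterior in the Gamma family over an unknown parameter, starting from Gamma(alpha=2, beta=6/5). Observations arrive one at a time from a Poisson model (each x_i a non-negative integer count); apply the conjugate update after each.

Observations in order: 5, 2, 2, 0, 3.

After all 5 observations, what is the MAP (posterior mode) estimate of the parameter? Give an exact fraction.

obs 1: x=5 → posterior Gamma(7, 11/5)
obs 2: x=2 → posterior Gamma(9, 16/5)
obs 3: x=2 → posterior Gamma(11, 21/5)
obs 4: x=0 → posterior Gamma(11, 26/5)
obs 5: x=3 → posterior Gamma(14, 31/5)

65/31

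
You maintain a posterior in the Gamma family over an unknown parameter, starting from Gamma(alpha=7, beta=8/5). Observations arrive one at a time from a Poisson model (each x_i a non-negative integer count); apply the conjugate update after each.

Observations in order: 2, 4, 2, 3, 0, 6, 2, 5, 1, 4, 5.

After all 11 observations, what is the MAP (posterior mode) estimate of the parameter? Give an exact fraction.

obs 1: x=2 → posterior Gamma(9, 13/5)
obs 2: x=4 → posterior Gamma(13, 18/5)
obs 3: x=2 → posterior Gamma(15, 23/5)
obs 4: x=3 → posterior Gamma(18, 28/5)
obs 5: x=0 → posterior Gamma(18, 33/5)
obs 6: x=6 → posterior Gamma(24, 38/5)
obs 7: x=2 → posterior Gamma(26, 43/5)
obs 8: x=5 → posterior Gamma(31, 48/5)
obs 9: x=1 → posterior Gamma(32, 53/5)
obs 10: x=4 → posterior Gamma(36, 58/5)
obs 11: x=5 → posterior Gamma(41, 63/5)

200/63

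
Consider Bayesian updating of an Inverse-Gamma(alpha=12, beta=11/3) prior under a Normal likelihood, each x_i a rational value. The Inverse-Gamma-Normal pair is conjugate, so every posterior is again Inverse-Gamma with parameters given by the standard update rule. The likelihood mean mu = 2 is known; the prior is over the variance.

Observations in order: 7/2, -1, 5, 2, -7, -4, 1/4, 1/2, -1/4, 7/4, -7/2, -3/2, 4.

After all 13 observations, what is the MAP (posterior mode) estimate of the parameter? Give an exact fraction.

obs 1: x=7/2 → posterior Inverse-Gamma(25/2, 115/24)
obs 2: x=-1 → posterior Inverse-Gamma(13, 223/24)
obs 3: x=5 → posterior Inverse-Gamma(27/2, 331/24)
obs 4: x=2 → posterior Inverse-Gamma(14, 331/24)
obs 5: x=-7 → posterior Inverse-Gamma(29/2, 1303/24)
obs 6: x=-4 → posterior Inverse-Gamma(15, 1735/24)
obs 7: x=1/4 → posterior Inverse-Gamma(31/2, 7087/96)
obs 8: x=1/2 → posterior Inverse-Gamma(16, 7195/96)
obs 9: x=-1/4 → posterior Inverse-Gamma(33/2, 3719/48)
obs 10: x=7/4 → posterior Inverse-Gamma(17, 7441/96)
obs 11: x=-7/2 → posterior Inverse-Gamma(35/2, 8893/96)
obs 12: x=-3/2 → posterior Inverse-Gamma(18, 9481/96)
obs 13: x=4 → posterior Inverse-Gamma(37/2, 9673/96)

9673/1872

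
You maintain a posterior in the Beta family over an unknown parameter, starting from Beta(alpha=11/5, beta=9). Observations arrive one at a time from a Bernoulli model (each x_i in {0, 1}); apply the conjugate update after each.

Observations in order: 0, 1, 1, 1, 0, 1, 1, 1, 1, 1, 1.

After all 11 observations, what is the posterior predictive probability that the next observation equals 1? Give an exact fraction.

56/111

obs 1: x=0 → posterior Beta(11/5, 10)
obs 2: x=1 → posterior Beta(16/5, 10)
obs 3: x=1 → posterior Beta(21/5, 10)
obs 4: x=1 → posterior Beta(26/5, 10)
obs 5: x=0 → posterior Beta(26/5, 11)
obs 6: x=1 → posterior Beta(31/5, 11)
obs 7: x=1 → posterior Beta(36/5, 11)
obs 8: x=1 → posterior Beta(41/5, 11)
obs 9: x=1 → posterior Beta(46/5, 11)
obs 10: x=1 → posterior Beta(51/5, 11)
obs 11: x=1 → posterior Beta(56/5, 11)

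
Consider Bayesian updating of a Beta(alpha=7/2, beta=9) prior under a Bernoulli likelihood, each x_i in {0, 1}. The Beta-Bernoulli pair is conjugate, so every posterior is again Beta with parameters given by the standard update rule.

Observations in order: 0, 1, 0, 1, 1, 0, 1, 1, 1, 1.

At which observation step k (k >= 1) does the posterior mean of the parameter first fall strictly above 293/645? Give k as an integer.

k = 10

obs 1: x=0 → posterior Beta(7/2, 10)
obs 2: x=1 → posterior Beta(9/2, 10)
obs 3: x=0 → posterior Beta(9/2, 11)
obs 4: x=1 → posterior Beta(11/2, 11)
obs 5: x=1 → posterior Beta(13/2, 11)
obs 6: x=0 → posterior Beta(13/2, 12)
obs 7: x=1 → posterior Beta(15/2, 12)
obs 8: x=1 → posterior Beta(17/2, 12)
obs 9: x=1 → posterior Beta(19/2, 12)
obs 10: x=1 → posterior Beta(21/2, 12)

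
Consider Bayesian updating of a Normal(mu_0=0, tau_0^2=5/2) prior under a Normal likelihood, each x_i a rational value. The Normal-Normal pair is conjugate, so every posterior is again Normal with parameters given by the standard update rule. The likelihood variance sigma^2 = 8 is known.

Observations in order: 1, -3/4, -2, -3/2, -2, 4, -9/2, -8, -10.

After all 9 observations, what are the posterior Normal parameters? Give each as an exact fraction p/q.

obs 1: x=1 → posterior Normal(5/21, 40/21)
obs 2: x=-3/4 → posterior Normal(5/104, 20/13)
obs 3: x=-2 → posterior Normal(-35/124, 40/31)
obs 4: x=-3/2 → posterior Normal(-65/144, 10/9)
obs 5: x=-2 → posterior Normal(-105/164, 40/41)
obs 6: x=4 → posterior Normal(-25/184, 20/23)
obs 7: x=-9/2 → posterior Normal(-115/204, 40/51)
obs 8: x=-8 → posterior Normal(-275/224, 5/7)
obs 9: x=-10 → posterior Normal(-475/244, 40/61)

mu_0=-475/244, tau_0^2=40/61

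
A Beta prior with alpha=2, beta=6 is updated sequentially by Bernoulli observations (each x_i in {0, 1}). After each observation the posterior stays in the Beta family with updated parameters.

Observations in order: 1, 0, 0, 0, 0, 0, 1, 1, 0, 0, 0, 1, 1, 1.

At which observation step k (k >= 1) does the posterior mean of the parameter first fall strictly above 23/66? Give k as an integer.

k = 14

obs 1: x=1 → posterior Beta(3, 6)
obs 2: x=0 → posterior Beta(3, 7)
obs 3: x=0 → posterior Beta(3, 8)
obs 4: x=0 → posterior Beta(3, 9)
obs 5: x=0 → posterior Beta(3, 10)
obs 6: x=0 → posterior Beta(3, 11)
obs 7: x=1 → posterior Beta(4, 11)
obs 8: x=1 → posterior Beta(5, 11)
obs 9: x=0 → posterior Beta(5, 12)
obs 10: x=0 → posterior Beta(5, 13)
obs 11: x=0 → posterior Beta(5, 14)
obs 12: x=1 → posterior Beta(6, 14)
obs 13: x=1 → posterior Beta(7, 14)
obs 14: x=1 → posterior Beta(8, 14)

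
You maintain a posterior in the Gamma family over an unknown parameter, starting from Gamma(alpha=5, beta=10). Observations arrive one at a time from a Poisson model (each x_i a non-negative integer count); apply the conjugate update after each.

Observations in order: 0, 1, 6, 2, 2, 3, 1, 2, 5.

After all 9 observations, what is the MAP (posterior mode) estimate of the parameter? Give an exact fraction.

26/19

obs 1: x=0 → posterior Gamma(5, 11)
obs 2: x=1 → posterior Gamma(6, 12)
obs 3: x=6 → posterior Gamma(12, 13)
obs 4: x=2 → posterior Gamma(14, 14)
obs 5: x=2 → posterior Gamma(16, 15)
obs 6: x=3 → posterior Gamma(19, 16)
obs 7: x=1 → posterior Gamma(20, 17)
obs 8: x=2 → posterior Gamma(22, 18)
obs 9: x=5 → posterior Gamma(27, 19)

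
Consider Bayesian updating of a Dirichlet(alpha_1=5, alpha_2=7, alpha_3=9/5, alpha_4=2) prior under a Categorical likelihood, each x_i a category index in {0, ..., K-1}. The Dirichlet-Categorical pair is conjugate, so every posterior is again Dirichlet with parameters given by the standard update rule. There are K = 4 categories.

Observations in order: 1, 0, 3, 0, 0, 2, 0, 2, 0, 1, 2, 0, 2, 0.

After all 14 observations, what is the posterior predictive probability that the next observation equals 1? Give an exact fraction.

45/149

obs 1: x=1 → posterior Dirichlet(5, 8, 9/5, 2)
obs 2: x=0 → posterior Dirichlet(6, 8, 9/5, 2)
obs 3: x=3 → posterior Dirichlet(6, 8, 9/5, 3)
obs 4: x=0 → posterior Dirichlet(7, 8, 9/5, 3)
obs 5: x=0 → posterior Dirichlet(8, 8, 9/5, 3)
obs 6: x=2 → posterior Dirichlet(8, 8, 14/5, 3)
obs 7: x=0 → posterior Dirichlet(9, 8, 14/5, 3)
obs 8: x=2 → posterior Dirichlet(9, 8, 19/5, 3)
obs 9: x=0 → posterior Dirichlet(10, 8, 19/5, 3)
obs 10: x=1 → posterior Dirichlet(10, 9, 19/5, 3)
obs 11: x=2 → posterior Dirichlet(10, 9, 24/5, 3)
obs 12: x=0 → posterior Dirichlet(11, 9, 24/5, 3)
obs 13: x=2 → posterior Dirichlet(11, 9, 29/5, 3)
obs 14: x=0 → posterior Dirichlet(12, 9, 29/5, 3)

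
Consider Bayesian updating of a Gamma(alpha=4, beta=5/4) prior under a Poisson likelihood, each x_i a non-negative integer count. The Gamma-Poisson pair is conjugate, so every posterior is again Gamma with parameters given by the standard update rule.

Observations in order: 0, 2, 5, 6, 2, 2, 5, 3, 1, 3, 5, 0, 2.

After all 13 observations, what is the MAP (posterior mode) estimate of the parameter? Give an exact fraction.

52/19

obs 1: x=0 → posterior Gamma(4, 9/4)
obs 2: x=2 → posterior Gamma(6, 13/4)
obs 3: x=5 → posterior Gamma(11, 17/4)
obs 4: x=6 → posterior Gamma(17, 21/4)
obs 5: x=2 → posterior Gamma(19, 25/4)
obs 6: x=2 → posterior Gamma(21, 29/4)
obs 7: x=5 → posterior Gamma(26, 33/4)
obs 8: x=3 → posterior Gamma(29, 37/4)
obs 9: x=1 → posterior Gamma(30, 41/4)
obs 10: x=3 → posterior Gamma(33, 45/4)
obs 11: x=5 → posterior Gamma(38, 49/4)
obs 12: x=0 → posterior Gamma(38, 53/4)
obs 13: x=2 → posterior Gamma(40, 57/4)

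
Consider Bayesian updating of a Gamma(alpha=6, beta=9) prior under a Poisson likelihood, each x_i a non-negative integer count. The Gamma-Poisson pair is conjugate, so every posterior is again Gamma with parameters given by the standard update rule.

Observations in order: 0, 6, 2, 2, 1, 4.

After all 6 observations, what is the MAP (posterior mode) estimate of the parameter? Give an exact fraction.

4/3

obs 1: x=0 → posterior Gamma(6, 10)
obs 2: x=6 → posterior Gamma(12, 11)
obs 3: x=2 → posterior Gamma(14, 12)
obs 4: x=2 → posterior Gamma(16, 13)
obs 5: x=1 → posterior Gamma(17, 14)
obs 6: x=4 → posterior Gamma(21, 15)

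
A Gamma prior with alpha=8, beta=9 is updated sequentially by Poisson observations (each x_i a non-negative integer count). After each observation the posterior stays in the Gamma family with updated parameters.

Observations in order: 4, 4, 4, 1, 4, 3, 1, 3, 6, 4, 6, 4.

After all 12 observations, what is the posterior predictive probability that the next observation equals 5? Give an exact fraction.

24715141288470733303255400061131405843338987746417505513688061923101859487/374636540777238777083006883555740587723295488182970526239455647816193409024

obs 1: x=4 → posterior Gamma(12, 10)
obs 2: x=4 → posterior Gamma(16, 11)
obs 3: x=4 → posterior Gamma(20, 12)
obs 4: x=1 → posterior Gamma(21, 13)
obs 5: x=4 → posterior Gamma(25, 14)
obs 6: x=3 → posterior Gamma(28, 15)
obs 7: x=1 → posterior Gamma(29, 16)
obs 8: x=3 → posterior Gamma(32, 17)
obs 9: x=6 → posterior Gamma(38, 18)
obs 10: x=4 → posterior Gamma(42, 19)
obs 11: x=6 → posterior Gamma(48, 20)
obs 12: x=4 → posterior Gamma(52, 21)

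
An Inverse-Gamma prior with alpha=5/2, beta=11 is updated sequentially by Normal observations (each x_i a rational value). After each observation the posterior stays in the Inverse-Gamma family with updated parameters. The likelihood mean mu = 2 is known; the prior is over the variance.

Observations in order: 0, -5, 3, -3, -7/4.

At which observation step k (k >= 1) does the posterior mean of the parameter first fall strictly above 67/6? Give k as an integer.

k = 2

obs 1: x=0 → posterior Inverse-Gamma(3, 13)
obs 2: x=-5 → posterior Inverse-Gamma(7/2, 75/2)
obs 3: x=3 → posterior Inverse-Gamma(4, 38)
obs 4: x=-3 → posterior Inverse-Gamma(9/2, 101/2)
obs 5: x=-7/4 → posterior Inverse-Gamma(5, 1841/32)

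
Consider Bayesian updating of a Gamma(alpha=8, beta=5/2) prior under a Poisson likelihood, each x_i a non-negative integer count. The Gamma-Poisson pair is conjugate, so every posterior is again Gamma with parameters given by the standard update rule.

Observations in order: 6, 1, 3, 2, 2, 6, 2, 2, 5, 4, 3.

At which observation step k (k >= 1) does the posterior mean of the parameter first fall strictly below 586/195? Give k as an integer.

obs 1: x=6 → posterior Gamma(14, 7/2)
obs 2: x=1 → posterior Gamma(15, 9/2)
obs 3: x=3 → posterior Gamma(18, 11/2)
obs 4: x=2 → posterior Gamma(20, 13/2)
obs 5: x=2 → posterior Gamma(22, 15/2)
obs 6: x=6 → posterior Gamma(28, 17/2)
obs 7: x=2 → posterior Gamma(30, 19/2)
obs 8: x=2 → posterior Gamma(32, 21/2)
obs 9: x=5 → posterior Gamma(37, 23/2)
obs 10: x=4 → posterior Gamma(41, 25/2)
obs 11: x=3 → posterior Gamma(44, 27/2)

k = 5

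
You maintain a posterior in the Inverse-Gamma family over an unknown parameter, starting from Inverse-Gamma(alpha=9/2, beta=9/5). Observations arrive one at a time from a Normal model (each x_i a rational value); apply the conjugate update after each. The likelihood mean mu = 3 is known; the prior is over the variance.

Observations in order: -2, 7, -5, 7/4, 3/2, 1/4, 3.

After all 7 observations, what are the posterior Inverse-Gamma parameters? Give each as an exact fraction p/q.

alpha=8, beta=4799/80

obs 1: x=-2 → posterior Inverse-Gamma(5, 143/10)
obs 2: x=7 → posterior Inverse-Gamma(11/2, 223/10)
obs 3: x=-5 → posterior Inverse-Gamma(6, 543/10)
obs 4: x=7/4 → posterior Inverse-Gamma(13/2, 8813/160)
obs 5: x=3/2 → posterior Inverse-Gamma(7, 8993/160)
obs 6: x=1/4 → posterior Inverse-Gamma(15/2, 4799/80)
obs 7: x=3 → posterior Inverse-Gamma(8, 4799/80)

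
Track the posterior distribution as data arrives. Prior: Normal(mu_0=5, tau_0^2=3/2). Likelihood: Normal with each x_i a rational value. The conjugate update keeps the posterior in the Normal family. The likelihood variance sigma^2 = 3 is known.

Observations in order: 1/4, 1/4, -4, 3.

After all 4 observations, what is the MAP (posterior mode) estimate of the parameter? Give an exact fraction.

19/12

obs 1: x=1/4 → posterior Normal(41/12, 1)
obs 2: x=1/4 → posterior Normal(21/8, 3/4)
obs 3: x=-4 → posterior Normal(13/10, 3/5)
obs 4: x=3 → posterior Normal(19/12, 1/2)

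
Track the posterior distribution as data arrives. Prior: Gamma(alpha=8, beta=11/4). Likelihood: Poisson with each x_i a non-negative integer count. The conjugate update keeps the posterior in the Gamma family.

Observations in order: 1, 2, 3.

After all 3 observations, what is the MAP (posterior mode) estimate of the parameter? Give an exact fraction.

52/23

obs 1: x=1 → posterior Gamma(9, 15/4)
obs 2: x=2 → posterior Gamma(11, 19/4)
obs 3: x=3 → posterior Gamma(14, 23/4)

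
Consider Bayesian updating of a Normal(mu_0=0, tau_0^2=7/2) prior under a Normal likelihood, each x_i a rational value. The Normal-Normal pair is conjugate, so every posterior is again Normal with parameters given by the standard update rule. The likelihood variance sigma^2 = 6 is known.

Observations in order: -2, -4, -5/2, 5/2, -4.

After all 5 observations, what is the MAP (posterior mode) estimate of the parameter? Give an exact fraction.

-70/47

obs 1: x=-2 → posterior Normal(-14/19, 42/19)
obs 2: x=-4 → posterior Normal(-21/13, 21/13)
obs 3: x=-5/2 → posterior Normal(-119/66, 14/11)
obs 4: x=5/2 → posterior Normal(-21/20, 21/20)
obs 5: x=-4 → posterior Normal(-70/47, 42/47)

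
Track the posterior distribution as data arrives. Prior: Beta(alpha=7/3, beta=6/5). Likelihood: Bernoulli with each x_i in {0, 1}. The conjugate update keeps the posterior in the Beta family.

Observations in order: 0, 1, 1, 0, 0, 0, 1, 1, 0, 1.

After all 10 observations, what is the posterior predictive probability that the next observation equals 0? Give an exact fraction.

obs 1: x=0 → posterior Beta(7/3, 11/5)
obs 2: x=1 → posterior Beta(10/3, 11/5)
obs 3: x=1 → posterior Beta(13/3, 11/5)
obs 4: x=0 → posterior Beta(13/3, 16/5)
obs 5: x=0 → posterior Beta(13/3, 21/5)
obs 6: x=0 → posterior Beta(13/3, 26/5)
obs 7: x=1 → posterior Beta(16/3, 26/5)
obs 8: x=1 → posterior Beta(19/3, 26/5)
obs 9: x=0 → posterior Beta(19/3, 31/5)
obs 10: x=1 → posterior Beta(22/3, 31/5)

93/203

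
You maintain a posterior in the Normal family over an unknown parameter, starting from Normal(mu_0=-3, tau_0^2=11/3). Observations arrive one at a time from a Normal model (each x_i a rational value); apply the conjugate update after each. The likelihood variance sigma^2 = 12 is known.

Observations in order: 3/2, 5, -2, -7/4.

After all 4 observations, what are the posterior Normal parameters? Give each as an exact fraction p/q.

obs 1: x=3/2 → posterior Normal(-183/94, 132/47)
obs 2: x=5 → posterior Normal(-73/116, 66/29)
obs 3: x=-2 → posterior Normal(-39/46, 44/23)
obs 4: x=-7/4 → posterior Normal(-311/320, 33/20)

mu_0=-311/320, tau_0^2=33/20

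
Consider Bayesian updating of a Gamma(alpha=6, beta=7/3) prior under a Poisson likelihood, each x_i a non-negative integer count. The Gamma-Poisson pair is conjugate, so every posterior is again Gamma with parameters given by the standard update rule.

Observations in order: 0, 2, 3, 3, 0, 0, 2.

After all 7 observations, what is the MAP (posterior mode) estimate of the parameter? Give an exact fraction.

45/28

obs 1: x=0 → posterior Gamma(6, 10/3)
obs 2: x=2 → posterior Gamma(8, 13/3)
obs 3: x=3 → posterior Gamma(11, 16/3)
obs 4: x=3 → posterior Gamma(14, 19/3)
obs 5: x=0 → posterior Gamma(14, 22/3)
obs 6: x=0 → posterior Gamma(14, 25/3)
obs 7: x=2 → posterior Gamma(16, 28/3)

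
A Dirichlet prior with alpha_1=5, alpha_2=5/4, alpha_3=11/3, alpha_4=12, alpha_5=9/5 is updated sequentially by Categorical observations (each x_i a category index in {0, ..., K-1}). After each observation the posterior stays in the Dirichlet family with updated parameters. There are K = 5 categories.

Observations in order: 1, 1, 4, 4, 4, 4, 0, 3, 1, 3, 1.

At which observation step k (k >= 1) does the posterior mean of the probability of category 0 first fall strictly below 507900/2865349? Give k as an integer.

obs 1: x=1 → posterior Dirichlet(5, 9/4, 11/3, 12, 9/5)
obs 2: x=1 → posterior Dirichlet(5, 13/4, 11/3, 12, 9/5)
obs 3: x=4 → posterior Dirichlet(5, 13/4, 11/3, 12, 14/5)
obs 4: x=4 → posterior Dirichlet(5, 13/4, 11/3, 12, 19/5)
obs 5: x=4 → posterior Dirichlet(5, 13/4, 11/3, 12, 24/5)
obs 6: x=4 → posterior Dirichlet(5, 13/4, 11/3, 12, 29/5)
obs 7: x=0 → posterior Dirichlet(6, 13/4, 11/3, 12, 29/5)
obs 8: x=3 → posterior Dirichlet(6, 13/4, 11/3, 13, 29/5)
obs 9: x=1 → posterior Dirichlet(6, 17/4, 11/3, 13, 29/5)
obs 10: x=3 → posterior Dirichlet(6, 17/4, 11/3, 14, 29/5)
obs 11: x=1 → posterior Dirichlet(6, 21/4, 11/3, 14, 29/5)

k = 5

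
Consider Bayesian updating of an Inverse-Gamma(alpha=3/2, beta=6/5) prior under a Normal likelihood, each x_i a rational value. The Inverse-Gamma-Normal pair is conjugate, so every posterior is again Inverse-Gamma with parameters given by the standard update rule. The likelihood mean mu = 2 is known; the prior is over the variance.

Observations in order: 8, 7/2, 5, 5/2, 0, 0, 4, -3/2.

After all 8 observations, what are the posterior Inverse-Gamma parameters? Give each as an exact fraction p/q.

obs 1: x=8 → posterior Inverse-Gamma(2, 96/5)
obs 2: x=7/2 → posterior Inverse-Gamma(5/2, 813/40)
obs 3: x=5 → posterior Inverse-Gamma(3, 993/40)
obs 4: x=5/2 → posterior Inverse-Gamma(7/2, 499/20)
obs 5: x=0 → posterior Inverse-Gamma(4, 539/20)
obs 6: x=0 → posterior Inverse-Gamma(9/2, 579/20)
obs 7: x=4 → posterior Inverse-Gamma(5, 619/20)
obs 8: x=-3/2 → posterior Inverse-Gamma(11/2, 1483/40)

alpha=11/2, beta=1483/40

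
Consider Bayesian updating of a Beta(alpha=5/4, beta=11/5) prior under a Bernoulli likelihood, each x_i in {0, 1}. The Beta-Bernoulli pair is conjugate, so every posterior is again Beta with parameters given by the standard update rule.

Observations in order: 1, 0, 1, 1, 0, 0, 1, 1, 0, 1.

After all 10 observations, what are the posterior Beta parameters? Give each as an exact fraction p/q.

obs 1: x=1 → posterior Beta(9/4, 11/5)
obs 2: x=0 → posterior Beta(9/4, 16/5)
obs 3: x=1 → posterior Beta(13/4, 16/5)
obs 4: x=1 → posterior Beta(17/4, 16/5)
obs 5: x=0 → posterior Beta(17/4, 21/5)
obs 6: x=0 → posterior Beta(17/4, 26/5)
obs 7: x=1 → posterior Beta(21/4, 26/5)
obs 8: x=1 → posterior Beta(25/4, 26/5)
obs 9: x=0 → posterior Beta(25/4, 31/5)
obs 10: x=1 → posterior Beta(29/4, 31/5)

alpha=29/4, beta=31/5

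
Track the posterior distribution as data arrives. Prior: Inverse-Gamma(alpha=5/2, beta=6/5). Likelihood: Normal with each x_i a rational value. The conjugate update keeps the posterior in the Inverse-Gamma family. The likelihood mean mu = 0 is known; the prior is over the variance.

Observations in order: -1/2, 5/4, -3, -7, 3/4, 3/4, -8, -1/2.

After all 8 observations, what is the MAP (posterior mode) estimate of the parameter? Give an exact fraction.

10207/1200

obs 1: x=-1/2 → posterior Inverse-Gamma(3, 53/40)
obs 2: x=5/4 → posterior Inverse-Gamma(7/2, 337/160)
obs 3: x=-3 → posterior Inverse-Gamma(4, 1057/160)
obs 4: x=-7 → posterior Inverse-Gamma(9/2, 4977/160)
obs 5: x=3/4 → posterior Inverse-Gamma(5, 2511/80)
obs 6: x=3/4 → posterior Inverse-Gamma(11/2, 5067/160)
obs 7: x=-8 → posterior Inverse-Gamma(6, 10187/160)
obs 8: x=-1/2 → posterior Inverse-Gamma(13/2, 10207/160)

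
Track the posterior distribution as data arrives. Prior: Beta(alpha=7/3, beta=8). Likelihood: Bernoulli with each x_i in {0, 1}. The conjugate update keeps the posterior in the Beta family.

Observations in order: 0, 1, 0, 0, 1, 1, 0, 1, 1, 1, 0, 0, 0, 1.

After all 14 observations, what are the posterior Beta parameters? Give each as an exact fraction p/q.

alpha=28/3, beta=15

obs 1: x=0 → posterior Beta(7/3, 9)
obs 2: x=1 → posterior Beta(10/3, 9)
obs 3: x=0 → posterior Beta(10/3, 10)
obs 4: x=0 → posterior Beta(10/3, 11)
obs 5: x=1 → posterior Beta(13/3, 11)
obs 6: x=1 → posterior Beta(16/3, 11)
obs 7: x=0 → posterior Beta(16/3, 12)
obs 8: x=1 → posterior Beta(19/3, 12)
obs 9: x=1 → posterior Beta(22/3, 12)
obs 10: x=1 → posterior Beta(25/3, 12)
obs 11: x=0 → posterior Beta(25/3, 13)
obs 12: x=0 → posterior Beta(25/3, 14)
obs 13: x=0 → posterior Beta(25/3, 15)
obs 14: x=1 → posterior Beta(28/3, 15)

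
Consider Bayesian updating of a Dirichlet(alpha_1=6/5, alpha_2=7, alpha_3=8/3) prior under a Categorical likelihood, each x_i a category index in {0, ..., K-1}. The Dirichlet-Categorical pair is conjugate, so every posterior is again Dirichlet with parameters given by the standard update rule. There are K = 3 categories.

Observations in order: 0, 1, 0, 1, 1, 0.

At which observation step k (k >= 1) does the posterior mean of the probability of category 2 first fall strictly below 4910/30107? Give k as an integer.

k = 6

obs 1: x=0 → posterior Dirichlet(11/5, 7, 8/3)
obs 2: x=1 → posterior Dirichlet(11/5, 8, 8/3)
obs 3: x=0 → posterior Dirichlet(16/5, 8, 8/3)
obs 4: x=1 → posterior Dirichlet(16/5, 9, 8/3)
obs 5: x=1 → posterior Dirichlet(16/5, 10, 8/3)
obs 6: x=0 → posterior Dirichlet(21/5, 10, 8/3)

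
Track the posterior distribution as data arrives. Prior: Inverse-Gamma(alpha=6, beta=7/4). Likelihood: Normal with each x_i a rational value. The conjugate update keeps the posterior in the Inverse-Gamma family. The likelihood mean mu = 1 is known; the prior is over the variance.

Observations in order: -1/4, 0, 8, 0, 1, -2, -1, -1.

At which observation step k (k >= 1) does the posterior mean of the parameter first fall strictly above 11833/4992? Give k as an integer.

obs 1: x=-1/4 → posterior Inverse-Gamma(13/2, 81/32)
obs 2: x=0 → posterior Inverse-Gamma(7, 97/32)
obs 3: x=8 → posterior Inverse-Gamma(15/2, 881/32)
obs 4: x=0 → posterior Inverse-Gamma(8, 897/32)
obs 5: x=1 → posterior Inverse-Gamma(17/2, 897/32)
obs 6: x=-2 → posterior Inverse-Gamma(9, 1041/32)
obs 7: x=-1 → posterior Inverse-Gamma(19/2, 1105/32)
obs 8: x=-1 → posterior Inverse-Gamma(10, 1169/32)

k = 3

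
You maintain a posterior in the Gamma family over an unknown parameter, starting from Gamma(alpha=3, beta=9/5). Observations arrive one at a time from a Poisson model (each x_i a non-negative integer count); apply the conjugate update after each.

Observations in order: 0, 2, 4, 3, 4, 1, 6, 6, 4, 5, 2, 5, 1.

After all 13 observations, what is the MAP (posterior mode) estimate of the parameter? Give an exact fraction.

225/74

obs 1: x=0 → posterior Gamma(3, 14/5)
obs 2: x=2 → posterior Gamma(5, 19/5)
obs 3: x=4 → posterior Gamma(9, 24/5)
obs 4: x=3 → posterior Gamma(12, 29/5)
obs 5: x=4 → posterior Gamma(16, 34/5)
obs 6: x=1 → posterior Gamma(17, 39/5)
obs 7: x=6 → posterior Gamma(23, 44/5)
obs 8: x=6 → posterior Gamma(29, 49/5)
obs 9: x=4 → posterior Gamma(33, 54/5)
obs 10: x=5 → posterior Gamma(38, 59/5)
obs 11: x=2 → posterior Gamma(40, 64/5)
obs 12: x=5 → posterior Gamma(45, 69/5)
obs 13: x=1 → posterior Gamma(46, 74/5)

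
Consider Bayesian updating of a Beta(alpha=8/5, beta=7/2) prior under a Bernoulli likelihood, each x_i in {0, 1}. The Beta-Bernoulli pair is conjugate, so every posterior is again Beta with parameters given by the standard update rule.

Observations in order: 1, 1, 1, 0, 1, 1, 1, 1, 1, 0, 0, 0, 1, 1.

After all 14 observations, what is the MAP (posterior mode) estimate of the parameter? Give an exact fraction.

obs 1: x=1 → posterior Beta(13/5, 7/2)
obs 2: x=1 → posterior Beta(18/5, 7/2)
obs 3: x=1 → posterior Beta(23/5, 7/2)
obs 4: x=0 → posterior Beta(23/5, 9/2)
obs 5: x=1 → posterior Beta(28/5, 9/2)
obs 6: x=1 → posterior Beta(33/5, 9/2)
obs 7: x=1 → posterior Beta(38/5, 9/2)
obs 8: x=1 → posterior Beta(43/5, 9/2)
obs 9: x=1 → posterior Beta(48/5, 9/2)
obs 10: x=0 → posterior Beta(48/5, 11/2)
obs 11: x=0 → posterior Beta(48/5, 13/2)
obs 12: x=0 → posterior Beta(48/5, 15/2)
obs 13: x=1 → posterior Beta(53/5, 15/2)
obs 14: x=1 → posterior Beta(58/5, 15/2)

106/171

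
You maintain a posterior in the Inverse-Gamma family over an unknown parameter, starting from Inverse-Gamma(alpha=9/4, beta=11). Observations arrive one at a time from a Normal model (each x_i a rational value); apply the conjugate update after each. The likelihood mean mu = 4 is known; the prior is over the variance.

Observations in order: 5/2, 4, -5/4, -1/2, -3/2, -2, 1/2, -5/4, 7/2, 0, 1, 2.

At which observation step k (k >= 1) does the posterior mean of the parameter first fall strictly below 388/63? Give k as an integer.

obs 1: x=5/2 → posterior Inverse-Gamma(11/4, 97/8)
obs 2: x=4 → posterior Inverse-Gamma(13/4, 97/8)
obs 3: x=-5/4 → posterior Inverse-Gamma(15/4, 829/32)
obs 4: x=-1/2 → posterior Inverse-Gamma(17/4, 1153/32)
obs 5: x=-3/2 → posterior Inverse-Gamma(19/4, 1637/32)
obs 6: x=-2 → posterior Inverse-Gamma(21/4, 2213/32)
obs 7: x=1/2 → posterior Inverse-Gamma(23/4, 2409/32)
obs 8: x=-5/4 → posterior Inverse-Gamma(25/4, 1425/16)
obs 9: x=7/2 → posterior Inverse-Gamma(27/4, 1427/16)
obs 10: x=0 → posterior Inverse-Gamma(29/4, 1555/16)
obs 11: x=1 → posterior Inverse-Gamma(31/4, 1627/16)
obs 12: x=2 → posterior Inverse-Gamma(33/4, 1659/16)

k = 2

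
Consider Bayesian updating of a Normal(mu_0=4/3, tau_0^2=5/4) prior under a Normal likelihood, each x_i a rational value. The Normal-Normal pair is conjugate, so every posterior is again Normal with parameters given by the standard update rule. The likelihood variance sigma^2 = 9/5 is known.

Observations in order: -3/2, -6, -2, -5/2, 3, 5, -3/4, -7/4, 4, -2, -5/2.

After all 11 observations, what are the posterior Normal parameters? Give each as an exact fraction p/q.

obs 1: x=-3/2 → posterior Normal(21/122, 45/61)
obs 2: x=-6 → posterior Normal(-279/172, 45/86)
obs 3: x=-2 → posterior Normal(-379/222, 15/37)
obs 4: x=-5/2 → posterior Normal(-63/34, 45/136)
obs 5: x=3 → posterior Normal(-177/161, 45/161)
obs 6: x=5 → posterior Normal(-26/93, 15/62)
obs 7: x=-3/4 → posterior Normal(-283/844, 45/211)
obs 8: x=-7/4 → posterior Normal(-229/472, 45/236)
obs 9: x=4 → posterior Normal(-1/18, 5/29)
obs 10: x=-2 → posterior Normal(-129/572, 45/286)
obs 11: x=-5/2 → posterior Normal(-127/311, 45/311)

mu_0=-127/311, tau_0^2=45/311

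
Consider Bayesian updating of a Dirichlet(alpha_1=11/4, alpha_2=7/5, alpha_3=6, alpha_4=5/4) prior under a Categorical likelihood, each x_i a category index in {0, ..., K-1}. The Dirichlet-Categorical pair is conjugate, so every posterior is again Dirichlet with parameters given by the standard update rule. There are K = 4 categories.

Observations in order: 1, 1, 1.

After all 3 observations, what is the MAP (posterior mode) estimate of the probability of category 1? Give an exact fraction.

obs 1: x=1 → posterior Dirichlet(11/4, 12/5, 6, 5/4)
obs 2: x=1 → posterior Dirichlet(11/4, 17/5, 6, 5/4)
obs 3: x=1 → posterior Dirichlet(11/4, 22/5, 6, 5/4)

17/52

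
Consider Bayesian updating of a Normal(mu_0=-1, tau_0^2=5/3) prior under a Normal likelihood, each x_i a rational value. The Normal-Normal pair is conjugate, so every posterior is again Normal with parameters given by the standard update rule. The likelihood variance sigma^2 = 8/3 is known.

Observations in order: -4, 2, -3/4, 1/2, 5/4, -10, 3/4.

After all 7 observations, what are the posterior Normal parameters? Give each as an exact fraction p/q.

mu_0=-237/172, tau_0^2=40/129

obs 1: x=-4 → posterior Normal(-28/13, 40/39)
obs 2: x=2 → posterior Normal(-1, 20/27)
obs 3: x=-3/4 → posterior Normal(-87/92, 40/69)
obs 4: x=1/2 → posterior Normal(-11/16, 10/21)
obs 5: x=5/4 → posterior Normal(-13/33, 40/99)
obs 6: x=-10 → posterior Normal(-63/38, 20/57)
obs 7: x=3/4 → posterior Normal(-237/172, 40/129)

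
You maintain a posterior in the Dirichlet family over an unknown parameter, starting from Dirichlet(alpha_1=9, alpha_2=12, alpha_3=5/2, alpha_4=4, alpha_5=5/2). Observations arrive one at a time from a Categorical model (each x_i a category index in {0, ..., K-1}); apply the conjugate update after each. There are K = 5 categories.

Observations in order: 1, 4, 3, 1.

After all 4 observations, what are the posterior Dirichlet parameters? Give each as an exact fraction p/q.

obs 1: x=1 → posterior Dirichlet(9, 13, 5/2, 4, 5/2)
obs 2: x=4 → posterior Dirichlet(9, 13, 5/2, 4, 7/2)
obs 3: x=3 → posterior Dirichlet(9, 13, 5/2, 5, 7/2)
obs 4: x=1 → posterior Dirichlet(9, 14, 5/2, 5, 7/2)

alpha_1=9, alpha_2=14, alpha_3=5/2, alpha_4=5, alpha_5=7/2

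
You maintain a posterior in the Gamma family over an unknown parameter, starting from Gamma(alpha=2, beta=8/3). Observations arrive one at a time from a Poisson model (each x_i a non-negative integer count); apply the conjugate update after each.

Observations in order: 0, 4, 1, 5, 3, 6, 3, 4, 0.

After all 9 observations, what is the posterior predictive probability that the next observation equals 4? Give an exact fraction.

43673499903187143528570924724079668521881103515625/357334617794433607688082344039363064508867208544256

obs 1: x=0 → posterior Gamma(2, 11/3)
obs 2: x=4 → posterior Gamma(6, 14/3)
obs 3: x=1 → posterior Gamma(7, 17/3)
obs 4: x=5 → posterior Gamma(12, 20/3)
obs 5: x=3 → posterior Gamma(15, 23/3)
obs 6: x=6 → posterior Gamma(21, 26/3)
obs 7: x=3 → posterior Gamma(24, 29/3)
obs 8: x=4 → posterior Gamma(28, 32/3)
obs 9: x=0 → posterior Gamma(28, 35/3)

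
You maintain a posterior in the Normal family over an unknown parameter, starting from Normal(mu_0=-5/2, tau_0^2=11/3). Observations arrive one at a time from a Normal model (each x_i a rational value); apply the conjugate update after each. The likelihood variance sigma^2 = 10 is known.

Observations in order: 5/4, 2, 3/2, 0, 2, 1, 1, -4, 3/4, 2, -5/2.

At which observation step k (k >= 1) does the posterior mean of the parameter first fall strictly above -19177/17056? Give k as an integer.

k = 2

obs 1: x=5/4 → posterior Normal(-245/164, 110/41)
obs 2: x=2 → posterior Normal(-157/208, 55/26)
obs 3: x=3/2 → posterior Normal(-13/36, 110/63)
obs 4: x=0 → posterior Normal(-91/296, 55/37)
obs 5: x=2 → posterior Normal(-3/340, 22/17)
obs 6: x=1 → posterior Normal(41/384, 55/48)
obs 7: x=1 → posterior Normal(85/428, 110/107)
obs 8: x=-4 → posterior Normal(-91/472, 55/59)
obs 9: x=3/4 → posterior Normal(-29/258, 110/129)
obs 10: x=2 → posterior Normal(3/56, 11/14)
obs 11: x=-5/2 → posterior Normal(-20/151, 110/151)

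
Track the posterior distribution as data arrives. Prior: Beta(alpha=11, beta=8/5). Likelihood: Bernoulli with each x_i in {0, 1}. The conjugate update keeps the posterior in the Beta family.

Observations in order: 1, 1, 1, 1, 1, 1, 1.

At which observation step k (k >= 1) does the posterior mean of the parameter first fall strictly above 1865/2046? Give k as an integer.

obs 1: x=1 → posterior Beta(12, 8/5)
obs 2: x=1 → posterior Beta(13, 8/5)
obs 3: x=1 → posterior Beta(14, 8/5)
obs 4: x=1 → posterior Beta(15, 8/5)
obs 5: x=1 → posterior Beta(16, 8/5)
obs 6: x=1 → posterior Beta(17, 8/5)
obs 7: x=1 → posterior Beta(18, 8/5)

k = 6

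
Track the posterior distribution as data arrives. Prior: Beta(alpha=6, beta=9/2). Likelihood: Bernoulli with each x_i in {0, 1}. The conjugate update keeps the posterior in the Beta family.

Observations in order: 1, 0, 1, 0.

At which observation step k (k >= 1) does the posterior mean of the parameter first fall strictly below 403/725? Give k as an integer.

obs 1: x=1 → posterior Beta(7, 9/2)
obs 2: x=0 → posterior Beta(7, 11/2)
obs 3: x=1 → posterior Beta(8, 11/2)
obs 4: x=0 → posterior Beta(8, 13/2)

k = 4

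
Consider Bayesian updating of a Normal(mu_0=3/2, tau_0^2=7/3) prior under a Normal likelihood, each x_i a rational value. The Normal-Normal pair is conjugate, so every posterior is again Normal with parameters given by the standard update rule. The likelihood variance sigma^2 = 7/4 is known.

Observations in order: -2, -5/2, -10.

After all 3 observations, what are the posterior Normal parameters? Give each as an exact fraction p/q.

obs 1: x=-2 → posterior Normal(-1/2, 1)
obs 2: x=-5/2 → posterior Normal(-27/22, 7/11)
obs 3: x=-10 → posterior Normal(-107/30, 7/15)

mu_0=-107/30, tau_0^2=7/15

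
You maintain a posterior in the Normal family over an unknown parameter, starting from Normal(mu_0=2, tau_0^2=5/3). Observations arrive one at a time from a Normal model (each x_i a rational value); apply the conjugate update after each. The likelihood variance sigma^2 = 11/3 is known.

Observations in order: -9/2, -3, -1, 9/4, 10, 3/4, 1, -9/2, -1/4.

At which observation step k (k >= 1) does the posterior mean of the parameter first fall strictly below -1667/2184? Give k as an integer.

k = 3

obs 1: x=-9/2 → posterior Normal(-1/32, 55/48)
obs 2: x=-3 → posterior Normal(-31/42, 55/63)
obs 3: x=-1 → posterior Normal(-41/52, 55/78)
obs 4: x=9/4 → posterior Normal(-37/124, 55/93)
obs 5: x=10 → posterior Normal(163/144, 55/108)
obs 6: x=3/4 → posterior Normal(89/82, 55/123)
obs 7: x=1 → posterior Normal(99/92, 55/138)
obs 8: x=-9/2 → posterior Normal(9/17, 55/153)
obs 9: x=-1/4 → posterior Normal(103/224, 55/168)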